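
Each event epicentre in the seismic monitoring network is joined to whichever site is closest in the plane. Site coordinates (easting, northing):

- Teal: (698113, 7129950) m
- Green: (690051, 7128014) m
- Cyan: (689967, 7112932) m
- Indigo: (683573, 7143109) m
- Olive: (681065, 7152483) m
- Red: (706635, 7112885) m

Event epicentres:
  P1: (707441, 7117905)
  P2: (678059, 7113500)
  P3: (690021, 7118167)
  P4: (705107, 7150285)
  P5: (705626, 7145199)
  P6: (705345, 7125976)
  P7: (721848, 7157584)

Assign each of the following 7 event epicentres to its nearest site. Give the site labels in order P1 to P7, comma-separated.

P1 → Red (d²=25850036.00)
P2 → Cyan (d²=142123088.00)
P3 → Cyan (d²=27408141.00)
P4 → Teal (d²=462428261.00)
P5 → Teal (d²=288977170.00)
P6 → Teal (d²=68094500.00)
P7 → Teal (d²=1326988181.00)

Red, Cyan, Cyan, Teal, Teal, Teal, Teal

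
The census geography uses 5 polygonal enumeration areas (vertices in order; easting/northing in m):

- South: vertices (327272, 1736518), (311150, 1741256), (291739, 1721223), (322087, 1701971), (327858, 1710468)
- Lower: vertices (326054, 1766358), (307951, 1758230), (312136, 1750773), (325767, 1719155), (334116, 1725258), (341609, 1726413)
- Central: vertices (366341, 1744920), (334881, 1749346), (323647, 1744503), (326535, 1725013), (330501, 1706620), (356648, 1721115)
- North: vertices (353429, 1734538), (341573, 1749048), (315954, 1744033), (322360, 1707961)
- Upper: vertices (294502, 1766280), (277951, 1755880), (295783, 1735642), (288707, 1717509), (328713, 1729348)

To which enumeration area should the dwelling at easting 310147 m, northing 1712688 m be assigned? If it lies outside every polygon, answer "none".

Cast a ray rightward from (310147, 1712688). For each polygon, the edges (by vertex number in listed order) whose endpoints lie on opposite sides of northing = 1712688, where each meets that height, and whether that is right or left of the point:
South: 3–4 at easting≈305193.2 (left), 5–1 at easting≈327808.1 (right) → 1 crossing.
Lower: no edge straddles that height → 0 crossings.
Central: 4–5 at easting≈329192.6 (right), 5–6 at easting≈341446.8 (right) → 2 crossings.
North: 3–4 at easting≈321520.5 (right), 4–1 at easting≈327885.9 (right) → 2 crossings.
Upper: no edge straddles that height → 0 crossings.
Only South has an odd count, so the point is inside South.

South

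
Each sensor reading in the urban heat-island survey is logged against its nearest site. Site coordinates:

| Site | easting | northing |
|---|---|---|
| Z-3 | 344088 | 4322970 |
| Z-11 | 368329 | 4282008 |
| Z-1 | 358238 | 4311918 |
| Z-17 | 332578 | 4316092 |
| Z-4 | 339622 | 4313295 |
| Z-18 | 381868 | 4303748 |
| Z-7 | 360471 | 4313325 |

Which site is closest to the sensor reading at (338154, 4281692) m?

Z-11

Squared distances to each site:
Z-3: 1739085640.000; Z-11: 910630481.000; Z-1: 1316978132.000; Z-17: 1214451776.000; Z-4: 1000904633.000; Z-18: 2397380932.000; Z-7: 1498695178.000.
Minimum at Z-11.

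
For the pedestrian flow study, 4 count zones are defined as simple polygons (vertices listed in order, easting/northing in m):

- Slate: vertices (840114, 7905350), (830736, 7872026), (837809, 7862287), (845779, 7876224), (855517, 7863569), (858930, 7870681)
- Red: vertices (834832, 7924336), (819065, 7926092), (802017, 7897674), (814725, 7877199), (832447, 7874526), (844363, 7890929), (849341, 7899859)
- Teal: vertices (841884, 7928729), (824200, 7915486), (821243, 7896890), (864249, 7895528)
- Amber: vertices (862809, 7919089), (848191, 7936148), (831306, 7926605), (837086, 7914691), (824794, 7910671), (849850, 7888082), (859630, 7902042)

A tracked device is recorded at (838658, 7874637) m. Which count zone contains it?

Cast a ray rightward from (838658, 7874637). For each polygon, the edges (by vertex number in listed order) whose endpoints lie on opposite sides of northing = 7874637, where each meets that height, and whether that is right or left of the point:
Slate: 1–2 at easting≈831470.8 (left), 3–4 at easting≈844871.5 (right), 4–5 at easting≈847000.2 (right), 6–1 at easting≈856782.9 (right) → 3 crossings.
Red: 4–5 at easting≈831711.1 (left), 5–6 at easting≈832527.6 (left) → 0 crossings.
Teal: no edge straddles that height → 0 crossings.
Amber: no edge straddles that height → 0 crossings.
Only Slate has an odd count, so the point is inside Slate.

Slate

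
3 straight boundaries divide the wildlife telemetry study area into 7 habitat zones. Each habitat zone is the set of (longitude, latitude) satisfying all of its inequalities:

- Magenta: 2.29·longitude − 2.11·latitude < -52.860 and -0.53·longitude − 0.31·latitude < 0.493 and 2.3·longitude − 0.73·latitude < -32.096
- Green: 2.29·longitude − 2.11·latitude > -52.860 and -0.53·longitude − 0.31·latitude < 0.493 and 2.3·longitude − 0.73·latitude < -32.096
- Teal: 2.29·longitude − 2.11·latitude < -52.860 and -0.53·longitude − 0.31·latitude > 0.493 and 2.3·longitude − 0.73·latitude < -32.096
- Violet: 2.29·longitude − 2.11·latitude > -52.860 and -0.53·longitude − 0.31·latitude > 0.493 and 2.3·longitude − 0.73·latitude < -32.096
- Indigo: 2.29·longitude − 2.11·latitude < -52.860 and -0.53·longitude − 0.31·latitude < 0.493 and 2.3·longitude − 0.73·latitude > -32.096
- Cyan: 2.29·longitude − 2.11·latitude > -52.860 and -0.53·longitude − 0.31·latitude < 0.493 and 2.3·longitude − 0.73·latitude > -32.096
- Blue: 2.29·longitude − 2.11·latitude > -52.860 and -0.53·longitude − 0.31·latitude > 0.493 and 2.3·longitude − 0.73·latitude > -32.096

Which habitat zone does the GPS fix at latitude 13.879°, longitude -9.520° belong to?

2.29·-9.520 − 2.11·13.879 = -51.085, which is > -52.860
-0.53·-9.520 − 0.31·13.879 = 0.743, which is > 0.493
2.3·-9.520 − 0.73·13.879 = -32.028, which is > -32.096
This sign pattern matches Blue.

Blue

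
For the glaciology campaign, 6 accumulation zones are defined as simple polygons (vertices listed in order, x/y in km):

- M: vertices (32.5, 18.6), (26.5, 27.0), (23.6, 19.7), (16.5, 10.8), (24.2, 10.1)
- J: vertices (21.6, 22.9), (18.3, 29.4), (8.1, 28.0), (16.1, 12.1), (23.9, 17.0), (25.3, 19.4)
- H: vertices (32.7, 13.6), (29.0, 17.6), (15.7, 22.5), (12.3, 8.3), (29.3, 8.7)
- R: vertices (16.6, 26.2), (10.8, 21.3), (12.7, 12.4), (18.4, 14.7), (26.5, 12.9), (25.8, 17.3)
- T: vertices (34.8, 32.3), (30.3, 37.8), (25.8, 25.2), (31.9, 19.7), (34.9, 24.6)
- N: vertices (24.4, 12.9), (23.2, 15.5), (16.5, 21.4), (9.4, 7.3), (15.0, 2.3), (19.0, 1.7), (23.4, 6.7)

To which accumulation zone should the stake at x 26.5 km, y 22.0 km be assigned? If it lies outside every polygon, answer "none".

Cast a ray rightward from (26.5, 22.0). For each polygon, the edges (by vertex number in listed order) whose endpoints lie on opposite sides of y = 22.0, where each meets that height, and whether that is right or left of the point:
M: 1–2 at x≈30.07 (right), 2–3 at x≈24.51 (left) → 1 crossing.
J: 3–4 at x≈11.12 (left), 6–1 at x≈22.55 (left) → 0 crossings.
H: 2–3 at x≈17.06 (left), 3–4 at x≈15.58 (left) → 0 crossings.
R: 1–2 at x≈11.63 (left), 6–1 at x≈20.94 (left) → 0 crossings.
T: 3–4 at x≈29.35 (right), 4–5 at x≈33.31 (right) → 2 crossings.
N: no edge straddles that height → 0 crossings.
Only M has an odd count, so the point is inside M.

M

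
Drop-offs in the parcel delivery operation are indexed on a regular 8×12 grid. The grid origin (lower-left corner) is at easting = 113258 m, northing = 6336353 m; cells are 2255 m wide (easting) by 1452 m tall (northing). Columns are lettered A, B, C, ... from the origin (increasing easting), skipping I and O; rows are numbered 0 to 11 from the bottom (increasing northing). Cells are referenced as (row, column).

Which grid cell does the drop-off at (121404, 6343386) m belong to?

(4, D)

Column index: ⌊(121404 − 113258) / 2255⌋ = ⌊3.612⌋ = 3 → column D
Row offset from origin: ⌊(6343386 − 6336353) / 1452⌋ = ⌊4.844⌋ = 4 → row 4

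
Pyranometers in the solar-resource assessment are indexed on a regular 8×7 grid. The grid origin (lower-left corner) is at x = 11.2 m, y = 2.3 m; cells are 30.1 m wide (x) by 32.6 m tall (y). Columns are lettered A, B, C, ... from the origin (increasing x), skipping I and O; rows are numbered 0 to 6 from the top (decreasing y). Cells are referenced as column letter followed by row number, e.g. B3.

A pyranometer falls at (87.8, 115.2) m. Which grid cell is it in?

Column index: ⌊(87.8 − 11.2) / 30.1⌋ = ⌊2.545⌋ = 2 → column C
Row offset from origin: ⌊(115.2 − 2.3) / 32.6⌋ = ⌊3.463⌋ = 3 → row 3 (counted from top)

C3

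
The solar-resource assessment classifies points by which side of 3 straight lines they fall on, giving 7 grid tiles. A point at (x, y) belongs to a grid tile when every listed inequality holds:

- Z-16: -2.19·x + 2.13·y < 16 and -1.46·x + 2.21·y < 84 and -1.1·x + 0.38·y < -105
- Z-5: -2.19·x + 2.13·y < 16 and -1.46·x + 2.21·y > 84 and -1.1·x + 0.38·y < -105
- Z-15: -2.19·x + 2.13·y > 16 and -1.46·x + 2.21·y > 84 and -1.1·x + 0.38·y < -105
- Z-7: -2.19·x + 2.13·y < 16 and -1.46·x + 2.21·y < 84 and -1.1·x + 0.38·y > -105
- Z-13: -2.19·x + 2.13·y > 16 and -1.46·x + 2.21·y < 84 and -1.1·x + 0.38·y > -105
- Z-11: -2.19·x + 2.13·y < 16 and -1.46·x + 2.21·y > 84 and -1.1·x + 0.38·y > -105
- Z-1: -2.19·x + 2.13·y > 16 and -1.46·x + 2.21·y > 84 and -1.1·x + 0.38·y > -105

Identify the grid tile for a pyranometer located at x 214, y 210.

-2.19·214 + 2.13·210 = -21.360, which is < 16
-1.46·214 + 2.21·210 = 151.660, which is > 84
-1.1·214 + 0.38·210 = -155.600, which is < -105
This sign pattern matches Z-5.

Z-5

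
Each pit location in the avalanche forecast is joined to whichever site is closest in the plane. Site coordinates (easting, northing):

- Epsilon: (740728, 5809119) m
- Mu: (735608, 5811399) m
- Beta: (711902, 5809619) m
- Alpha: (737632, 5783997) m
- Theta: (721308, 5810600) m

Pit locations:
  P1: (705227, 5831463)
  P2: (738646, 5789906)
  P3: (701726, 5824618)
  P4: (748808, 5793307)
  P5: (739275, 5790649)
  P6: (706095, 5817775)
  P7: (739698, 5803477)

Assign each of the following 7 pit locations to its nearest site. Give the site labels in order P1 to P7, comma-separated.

P1 → Beta (d²=521715961.00)
P2 → Alpha (d²=35944477.00)
P3 → Beta (d²=328520977.00)
P4 → Alpha (d²=211579076.00)
P5 → Alpha (d²=46948553.00)
P6 → Beta (d²=100241585.00)
P7 → Epsilon (d²=32893064.00)

Beta, Alpha, Beta, Alpha, Alpha, Beta, Epsilon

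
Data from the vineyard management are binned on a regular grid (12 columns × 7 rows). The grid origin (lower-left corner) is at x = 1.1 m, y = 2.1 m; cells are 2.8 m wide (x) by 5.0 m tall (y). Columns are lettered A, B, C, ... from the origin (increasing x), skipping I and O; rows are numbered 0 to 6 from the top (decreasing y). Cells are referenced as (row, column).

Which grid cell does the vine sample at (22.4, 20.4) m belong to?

Column index: ⌊(22.4 − 1.1) / 2.8⌋ = ⌊7.607⌋ = 7 → column H
Row offset from origin: ⌊(20.4 − 2.1) / 5.0⌋ = ⌊3.660⌋ = 3 → row 3 (counted from top)

(3, H)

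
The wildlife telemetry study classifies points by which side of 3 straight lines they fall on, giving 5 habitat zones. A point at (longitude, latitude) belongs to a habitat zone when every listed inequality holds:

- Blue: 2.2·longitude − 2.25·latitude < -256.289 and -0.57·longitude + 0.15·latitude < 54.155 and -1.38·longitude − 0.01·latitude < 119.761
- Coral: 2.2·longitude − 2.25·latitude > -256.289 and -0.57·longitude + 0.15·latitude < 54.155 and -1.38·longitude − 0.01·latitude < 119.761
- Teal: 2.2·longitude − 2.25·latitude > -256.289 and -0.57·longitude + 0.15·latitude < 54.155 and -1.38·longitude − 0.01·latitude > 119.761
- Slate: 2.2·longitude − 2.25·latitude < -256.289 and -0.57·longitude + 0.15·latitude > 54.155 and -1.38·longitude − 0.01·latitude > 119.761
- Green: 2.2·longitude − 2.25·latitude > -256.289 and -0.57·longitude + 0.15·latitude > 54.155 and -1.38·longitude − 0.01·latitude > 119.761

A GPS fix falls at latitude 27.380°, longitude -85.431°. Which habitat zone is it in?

Coral

2.2·-85.431 − 2.25·27.380 = -249.553, which is > -256.289
-0.57·-85.431 + 0.15·27.380 = 52.803, which is < 54.155
-1.38·-85.431 − 0.01·27.380 = 117.621, which is < 119.761
This sign pattern matches Coral.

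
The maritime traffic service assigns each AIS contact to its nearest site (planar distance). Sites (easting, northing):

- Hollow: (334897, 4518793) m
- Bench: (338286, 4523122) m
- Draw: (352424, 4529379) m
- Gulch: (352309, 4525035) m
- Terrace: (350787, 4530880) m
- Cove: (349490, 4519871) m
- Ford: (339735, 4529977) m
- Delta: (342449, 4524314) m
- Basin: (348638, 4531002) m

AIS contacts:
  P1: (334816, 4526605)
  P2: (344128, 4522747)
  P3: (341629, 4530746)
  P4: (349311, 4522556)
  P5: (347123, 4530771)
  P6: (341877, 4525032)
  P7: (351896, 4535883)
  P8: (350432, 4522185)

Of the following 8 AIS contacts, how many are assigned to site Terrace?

P1 → Bench
P2 → Delta
P3 → Ford
P4 → Cove
P5 → Basin
P6 → Delta
P7 → Terrace
P8 → Cove
1 of the 8 goes to Terrace.

1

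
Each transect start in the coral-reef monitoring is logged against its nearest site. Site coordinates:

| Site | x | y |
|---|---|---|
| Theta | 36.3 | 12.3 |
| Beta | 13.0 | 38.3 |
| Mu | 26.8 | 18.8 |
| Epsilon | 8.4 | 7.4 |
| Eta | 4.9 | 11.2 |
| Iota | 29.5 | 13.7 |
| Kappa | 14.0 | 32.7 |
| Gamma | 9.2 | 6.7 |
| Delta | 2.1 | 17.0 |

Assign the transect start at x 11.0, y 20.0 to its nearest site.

Squared distances to each site:
Theta: 699.380; Beta: 338.890; Mu: 251.080; Epsilon: 165.520; Eta: 114.650; Iota: 381.940; Kappa: 170.290; Gamma: 180.130; Delta: 88.210.
Minimum at Delta.

Delta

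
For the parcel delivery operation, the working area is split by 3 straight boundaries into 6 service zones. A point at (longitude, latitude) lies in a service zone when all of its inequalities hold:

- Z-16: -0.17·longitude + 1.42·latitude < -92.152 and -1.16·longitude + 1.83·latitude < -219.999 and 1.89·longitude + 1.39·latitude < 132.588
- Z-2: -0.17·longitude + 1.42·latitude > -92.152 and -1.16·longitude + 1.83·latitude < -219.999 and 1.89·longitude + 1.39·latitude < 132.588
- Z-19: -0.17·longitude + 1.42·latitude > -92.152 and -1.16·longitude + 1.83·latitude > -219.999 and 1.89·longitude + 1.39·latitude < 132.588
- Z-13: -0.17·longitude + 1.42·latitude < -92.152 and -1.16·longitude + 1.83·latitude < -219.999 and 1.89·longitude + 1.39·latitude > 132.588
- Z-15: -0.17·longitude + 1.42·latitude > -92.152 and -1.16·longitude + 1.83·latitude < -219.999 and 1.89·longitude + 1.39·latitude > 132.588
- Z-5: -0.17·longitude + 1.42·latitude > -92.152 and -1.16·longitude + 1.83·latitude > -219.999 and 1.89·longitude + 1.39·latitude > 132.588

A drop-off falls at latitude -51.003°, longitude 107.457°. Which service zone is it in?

-0.17·107.457 + 1.42·-51.003 = -90.692, which is > -92.152
-1.16·107.457 + 1.83·-51.003 = -217.986, which is > -219.999
1.89·107.457 + 1.39·-51.003 = 132.200, which is < 132.588
This sign pattern matches Z-19.

Z-19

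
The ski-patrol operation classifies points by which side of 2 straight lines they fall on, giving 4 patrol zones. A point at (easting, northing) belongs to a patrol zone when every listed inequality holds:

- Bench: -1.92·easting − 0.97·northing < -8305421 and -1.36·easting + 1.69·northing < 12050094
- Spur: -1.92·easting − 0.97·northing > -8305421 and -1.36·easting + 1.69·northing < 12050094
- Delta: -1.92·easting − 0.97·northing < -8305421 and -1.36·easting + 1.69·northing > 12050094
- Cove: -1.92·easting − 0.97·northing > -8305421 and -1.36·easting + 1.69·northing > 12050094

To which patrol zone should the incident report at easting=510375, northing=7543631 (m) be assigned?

Cove

-1.92·510375 − 0.97·7543631 = -8297242.070, which is > -8305421
-1.36·510375 + 1.69·7543631 = 12054626.390, which is > 12050094
This sign pattern matches Cove.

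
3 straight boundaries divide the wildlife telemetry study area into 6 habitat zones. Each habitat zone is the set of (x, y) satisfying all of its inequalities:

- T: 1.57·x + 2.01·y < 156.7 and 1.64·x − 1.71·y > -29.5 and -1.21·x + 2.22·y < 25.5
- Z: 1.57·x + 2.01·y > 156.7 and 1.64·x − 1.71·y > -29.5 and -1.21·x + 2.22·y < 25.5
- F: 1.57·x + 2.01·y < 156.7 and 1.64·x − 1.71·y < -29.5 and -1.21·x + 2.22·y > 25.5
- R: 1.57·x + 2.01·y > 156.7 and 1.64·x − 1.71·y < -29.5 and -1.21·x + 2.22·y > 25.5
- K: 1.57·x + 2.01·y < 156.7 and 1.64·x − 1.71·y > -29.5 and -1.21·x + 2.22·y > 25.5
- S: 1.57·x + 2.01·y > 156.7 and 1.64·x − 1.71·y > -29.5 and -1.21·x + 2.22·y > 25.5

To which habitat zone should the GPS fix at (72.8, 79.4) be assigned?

S

1.57·72.8 + 2.01·79.4 = 273.890, which is > 156.7
1.64·72.8 − 1.71·79.4 = -16.382, which is > -29.5
-1.21·72.8 + 2.22·79.4 = 88.180, which is > 25.5
This sign pattern matches S.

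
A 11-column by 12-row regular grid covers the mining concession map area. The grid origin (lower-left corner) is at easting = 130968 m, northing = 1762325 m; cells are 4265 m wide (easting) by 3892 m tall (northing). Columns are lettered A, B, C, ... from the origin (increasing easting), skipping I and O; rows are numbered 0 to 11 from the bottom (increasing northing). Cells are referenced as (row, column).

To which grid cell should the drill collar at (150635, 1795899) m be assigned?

Column index: ⌊(150635 − 130968) / 4265⌋ = ⌊4.611⌋ = 4 → column E
Row offset from origin: ⌊(1795899 − 1762325) / 3892⌋ = ⌊8.626⌋ = 8 → row 8

(8, E)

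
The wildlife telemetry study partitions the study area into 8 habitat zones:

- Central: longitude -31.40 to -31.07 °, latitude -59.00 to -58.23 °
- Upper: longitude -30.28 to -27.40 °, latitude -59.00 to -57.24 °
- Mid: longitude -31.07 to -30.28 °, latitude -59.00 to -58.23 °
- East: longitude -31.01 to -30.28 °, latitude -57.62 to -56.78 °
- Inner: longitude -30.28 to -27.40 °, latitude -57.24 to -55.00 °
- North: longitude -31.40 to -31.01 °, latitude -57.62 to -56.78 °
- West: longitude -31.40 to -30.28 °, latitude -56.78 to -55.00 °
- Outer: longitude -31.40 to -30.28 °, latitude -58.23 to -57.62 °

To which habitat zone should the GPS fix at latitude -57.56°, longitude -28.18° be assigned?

Upper

The point has longitude = -28.18 and latitude = -57.56.
Only Upper satisfies -30.28 ≤ longitude ≤ -27.40 and -59.00 ≤ latitude ≤ -57.24.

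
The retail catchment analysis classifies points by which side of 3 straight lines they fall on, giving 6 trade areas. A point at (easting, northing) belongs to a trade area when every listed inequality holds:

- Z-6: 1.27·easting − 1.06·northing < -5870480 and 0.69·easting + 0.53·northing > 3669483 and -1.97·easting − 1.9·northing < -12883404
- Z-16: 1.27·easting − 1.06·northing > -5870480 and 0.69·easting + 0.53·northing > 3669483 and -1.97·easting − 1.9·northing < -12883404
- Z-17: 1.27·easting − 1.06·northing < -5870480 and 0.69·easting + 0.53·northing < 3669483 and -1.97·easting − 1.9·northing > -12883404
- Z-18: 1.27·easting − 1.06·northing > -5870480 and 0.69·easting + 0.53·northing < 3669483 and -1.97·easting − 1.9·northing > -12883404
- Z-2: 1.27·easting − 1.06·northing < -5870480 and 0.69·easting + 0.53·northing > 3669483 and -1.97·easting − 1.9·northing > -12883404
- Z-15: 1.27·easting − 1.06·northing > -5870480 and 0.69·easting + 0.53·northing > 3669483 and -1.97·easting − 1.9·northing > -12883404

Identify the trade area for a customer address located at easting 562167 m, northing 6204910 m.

1.27·562167 − 1.06·6204910 = -5863252.510, which is > -5870480
0.69·562167 + 0.53·6204910 = 3676497.530, which is > 3669483
-1.97·562167 − 1.9·6204910 = -12896797.990, which is < -12883404
This sign pattern matches Z-16.

Z-16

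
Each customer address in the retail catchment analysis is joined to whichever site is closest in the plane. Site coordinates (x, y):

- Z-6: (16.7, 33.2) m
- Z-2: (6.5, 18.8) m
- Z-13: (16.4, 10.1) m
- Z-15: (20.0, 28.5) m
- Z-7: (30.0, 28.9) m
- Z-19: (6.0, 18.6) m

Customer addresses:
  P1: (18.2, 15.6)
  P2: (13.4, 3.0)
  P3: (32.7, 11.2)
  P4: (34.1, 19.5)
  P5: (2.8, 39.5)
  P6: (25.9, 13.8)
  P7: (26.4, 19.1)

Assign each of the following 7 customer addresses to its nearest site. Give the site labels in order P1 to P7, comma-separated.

P1 → Z-13 (d²=33.49)
P2 → Z-13 (d²=59.41)
P3 → Z-13 (d²=266.90)
P4 → Z-7 (d²=105.17)
P5 → Z-6 (d²=232.90)
P6 → Z-13 (d²=103.94)
P7 → Z-7 (d²=109.00)

Z-13, Z-13, Z-13, Z-7, Z-6, Z-13, Z-7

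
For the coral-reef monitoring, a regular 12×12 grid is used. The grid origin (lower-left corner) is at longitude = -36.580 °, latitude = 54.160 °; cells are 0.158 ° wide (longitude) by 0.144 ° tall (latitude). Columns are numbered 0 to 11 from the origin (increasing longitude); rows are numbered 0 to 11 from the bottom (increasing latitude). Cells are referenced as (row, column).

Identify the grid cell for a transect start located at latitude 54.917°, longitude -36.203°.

(5, 2)

Column index: ⌊(-36.203 − -36.580) / 0.158⌋ = ⌊2.386⌋ = 2
Row offset from origin: ⌊(54.917 − 54.160) / 0.144⌋ = ⌊5.257⌋ = 5 → row 5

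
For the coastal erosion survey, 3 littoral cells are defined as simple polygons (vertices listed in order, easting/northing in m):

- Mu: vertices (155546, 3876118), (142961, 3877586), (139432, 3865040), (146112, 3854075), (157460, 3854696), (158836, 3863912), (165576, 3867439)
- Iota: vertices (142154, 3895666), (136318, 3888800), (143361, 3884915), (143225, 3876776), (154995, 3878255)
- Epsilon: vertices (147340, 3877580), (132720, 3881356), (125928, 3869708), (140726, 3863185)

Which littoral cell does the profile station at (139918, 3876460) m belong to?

Epsilon

Cast a ray rightward from (139918, 3876460). For each polygon, the edges (by vertex number in listed order) whose endpoints lie on opposite sides of northing = 3876460, where each meets that height, and whether that is right or left of the point:
Mu: 1–2 at easting≈152614.1 (right), 2–3 at easting≈142644.3 (right) → 2 crossings.
Iota: no edge straddles that height → 0 crossings.
Epsilon: 2–3 at easting≈129865.1 (left), 4–1 at easting≈146825.4 (right) → 1 crossing.
Only Epsilon has an odd count, so the point is inside Epsilon.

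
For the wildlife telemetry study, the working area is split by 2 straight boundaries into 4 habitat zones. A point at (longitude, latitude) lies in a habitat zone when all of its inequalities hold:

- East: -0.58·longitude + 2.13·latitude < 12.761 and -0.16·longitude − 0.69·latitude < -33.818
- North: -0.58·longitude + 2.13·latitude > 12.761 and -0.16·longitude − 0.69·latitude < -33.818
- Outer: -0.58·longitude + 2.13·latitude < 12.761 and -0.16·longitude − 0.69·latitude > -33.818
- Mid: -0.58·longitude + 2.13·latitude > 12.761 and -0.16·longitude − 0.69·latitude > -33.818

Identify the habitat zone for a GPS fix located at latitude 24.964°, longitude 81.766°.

Outer

-0.58·81.766 + 2.13·24.964 = 5.749, which is < 12.761
-0.16·81.766 − 0.69·24.964 = -30.308, which is > -33.818
This sign pattern matches Outer.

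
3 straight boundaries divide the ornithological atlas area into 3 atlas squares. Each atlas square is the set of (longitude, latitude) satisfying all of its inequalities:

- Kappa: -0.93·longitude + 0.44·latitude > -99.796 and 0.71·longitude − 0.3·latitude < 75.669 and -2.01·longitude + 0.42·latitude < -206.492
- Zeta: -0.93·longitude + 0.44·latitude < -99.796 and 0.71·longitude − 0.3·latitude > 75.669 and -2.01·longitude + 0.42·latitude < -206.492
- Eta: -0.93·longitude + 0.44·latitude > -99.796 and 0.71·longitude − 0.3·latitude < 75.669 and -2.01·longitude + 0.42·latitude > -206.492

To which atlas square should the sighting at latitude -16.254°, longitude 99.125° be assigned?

Eta

-0.93·99.125 + 0.44·-16.254 = -99.338, which is > -99.796
0.71·99.125 − 0.3·-16.254 = 75.255, which is < 75.669
-2.01·99.125 + 0.42·-16.254 = -206.068, which is > -206.492
This sign pattern matches Eta.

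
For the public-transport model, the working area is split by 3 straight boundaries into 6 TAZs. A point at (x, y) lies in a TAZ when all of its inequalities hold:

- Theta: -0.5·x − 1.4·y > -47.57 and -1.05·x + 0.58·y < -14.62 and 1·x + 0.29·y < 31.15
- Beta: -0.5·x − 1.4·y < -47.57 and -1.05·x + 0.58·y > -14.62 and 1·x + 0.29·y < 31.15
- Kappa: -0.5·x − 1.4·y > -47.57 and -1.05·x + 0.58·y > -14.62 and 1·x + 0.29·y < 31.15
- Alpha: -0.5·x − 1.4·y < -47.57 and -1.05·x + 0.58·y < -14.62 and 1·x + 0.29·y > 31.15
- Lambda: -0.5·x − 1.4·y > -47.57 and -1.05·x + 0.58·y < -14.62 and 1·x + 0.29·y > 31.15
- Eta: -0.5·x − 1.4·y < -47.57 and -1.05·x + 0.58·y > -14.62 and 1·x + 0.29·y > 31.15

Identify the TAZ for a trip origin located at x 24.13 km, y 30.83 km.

Eta

-0.5·24.13 − 1.4·30.83 = -55.227, which is < -47.57
-1.05·24.13 + 0.58·30.83 = -7.455, which is > -14.62
1·24.13 + 0.29·30.83 = 33.071, which is > 31.15
This sign pattern matches Eta.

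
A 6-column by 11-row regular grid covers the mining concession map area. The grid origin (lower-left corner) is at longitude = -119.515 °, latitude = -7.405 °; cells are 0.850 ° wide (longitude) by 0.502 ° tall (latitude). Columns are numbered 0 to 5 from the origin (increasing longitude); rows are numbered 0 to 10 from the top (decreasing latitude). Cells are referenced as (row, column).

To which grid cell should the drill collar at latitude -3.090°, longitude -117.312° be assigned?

(2, 2)

Column index: ⌊(-117.312 − -119.515) / 0.850⌋ = ⌊2.592⌋ = 2
Row offset from origin: ⌊(-3.090 − -7.405) / 0.502⌋ = ⌊8.596⌋ = 8 → row 2 (counted from top)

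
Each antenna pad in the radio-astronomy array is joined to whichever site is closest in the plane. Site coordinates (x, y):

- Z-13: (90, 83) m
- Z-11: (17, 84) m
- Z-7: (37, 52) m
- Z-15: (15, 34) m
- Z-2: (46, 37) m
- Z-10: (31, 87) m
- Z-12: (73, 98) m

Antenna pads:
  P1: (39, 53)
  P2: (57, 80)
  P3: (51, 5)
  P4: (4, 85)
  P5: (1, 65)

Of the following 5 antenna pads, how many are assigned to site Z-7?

1

P1 → Z-7
P2 → Z-12
P3 → Z-2
P4 → Z-11
P5 → Z-11
1 of the 5 goes to Z-7.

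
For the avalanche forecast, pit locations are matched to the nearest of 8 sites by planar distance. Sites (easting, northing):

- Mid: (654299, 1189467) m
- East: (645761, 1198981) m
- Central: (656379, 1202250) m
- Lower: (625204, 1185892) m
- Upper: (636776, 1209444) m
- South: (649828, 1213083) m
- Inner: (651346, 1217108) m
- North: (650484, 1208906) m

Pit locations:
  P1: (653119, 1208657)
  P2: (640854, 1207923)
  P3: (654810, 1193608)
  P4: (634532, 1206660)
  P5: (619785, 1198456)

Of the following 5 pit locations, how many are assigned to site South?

P1 → North
P2 → Upper
P3 → Mid
P4 → Upper
P5 → Lower
0 of the 5 go to South.

0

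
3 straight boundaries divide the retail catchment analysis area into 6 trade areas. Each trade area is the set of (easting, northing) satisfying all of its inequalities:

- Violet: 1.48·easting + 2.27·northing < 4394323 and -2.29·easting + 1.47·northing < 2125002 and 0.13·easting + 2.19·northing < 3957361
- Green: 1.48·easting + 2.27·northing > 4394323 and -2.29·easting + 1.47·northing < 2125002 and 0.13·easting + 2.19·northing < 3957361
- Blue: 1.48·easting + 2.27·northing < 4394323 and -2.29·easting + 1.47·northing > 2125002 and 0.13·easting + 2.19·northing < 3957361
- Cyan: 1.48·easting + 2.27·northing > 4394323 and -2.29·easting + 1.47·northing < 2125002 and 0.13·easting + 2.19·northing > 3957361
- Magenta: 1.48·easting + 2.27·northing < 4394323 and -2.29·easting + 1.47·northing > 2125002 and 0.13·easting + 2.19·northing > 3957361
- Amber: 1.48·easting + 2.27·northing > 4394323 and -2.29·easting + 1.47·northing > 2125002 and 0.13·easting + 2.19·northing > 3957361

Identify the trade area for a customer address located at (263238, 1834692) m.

1.48·263238 + 2.27·1834692 = 4554343.080, which is > 4394323
-2.29·263238 + 1.47·1834692 = 2094182.220, which is < 2125002
0.13·263238 + 2.19·1834692 = 4052196.420, which is > 3957361
This sign pattern matches Cyan.

Cyan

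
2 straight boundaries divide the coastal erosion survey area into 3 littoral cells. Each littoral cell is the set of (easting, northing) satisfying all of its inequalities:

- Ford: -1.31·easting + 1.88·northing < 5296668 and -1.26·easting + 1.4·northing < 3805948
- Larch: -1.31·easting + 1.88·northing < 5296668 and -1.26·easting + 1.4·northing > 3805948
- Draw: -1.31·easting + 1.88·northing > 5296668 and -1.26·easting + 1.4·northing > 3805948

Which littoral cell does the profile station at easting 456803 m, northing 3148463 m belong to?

Draw

-1.31·456803 + 1.88·3148463 = 5320698.510, which is > 5296668
-1.26·456803 + 1.4·3148463 = 3832276.420, which is > 3805948
This sign pattern matches Draw.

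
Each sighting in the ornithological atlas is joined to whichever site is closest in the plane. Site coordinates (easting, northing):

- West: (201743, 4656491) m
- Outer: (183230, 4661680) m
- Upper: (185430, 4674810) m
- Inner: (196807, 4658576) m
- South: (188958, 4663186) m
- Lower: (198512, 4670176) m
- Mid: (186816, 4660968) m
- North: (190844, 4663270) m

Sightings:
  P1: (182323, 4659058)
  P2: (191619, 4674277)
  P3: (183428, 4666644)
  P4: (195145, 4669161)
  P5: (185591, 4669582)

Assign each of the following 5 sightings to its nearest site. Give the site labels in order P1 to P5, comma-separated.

Outer, Upper, Outer, Lower, Upper

P1 → Outer (d²=7697533.00)
P2 → Upper (d²=38587810.00)
P3 → Outer (d²=24680500.00)
P4 → Lower (d²=12366914.00)
P5 → Upper (d²=27357905.00)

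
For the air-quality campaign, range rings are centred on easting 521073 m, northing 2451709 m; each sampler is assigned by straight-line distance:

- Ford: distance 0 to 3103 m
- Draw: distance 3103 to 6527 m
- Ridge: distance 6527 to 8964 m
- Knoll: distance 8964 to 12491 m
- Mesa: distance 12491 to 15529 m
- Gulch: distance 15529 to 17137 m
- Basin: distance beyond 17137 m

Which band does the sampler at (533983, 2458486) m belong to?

Distance = √((533983−521073)² + (2458486−2451709)²) = √(166668100.000 + 45927729.000) = 14580.666 m.
12491 ≤ 14580.666 < 15529 → Mesa.

Mesa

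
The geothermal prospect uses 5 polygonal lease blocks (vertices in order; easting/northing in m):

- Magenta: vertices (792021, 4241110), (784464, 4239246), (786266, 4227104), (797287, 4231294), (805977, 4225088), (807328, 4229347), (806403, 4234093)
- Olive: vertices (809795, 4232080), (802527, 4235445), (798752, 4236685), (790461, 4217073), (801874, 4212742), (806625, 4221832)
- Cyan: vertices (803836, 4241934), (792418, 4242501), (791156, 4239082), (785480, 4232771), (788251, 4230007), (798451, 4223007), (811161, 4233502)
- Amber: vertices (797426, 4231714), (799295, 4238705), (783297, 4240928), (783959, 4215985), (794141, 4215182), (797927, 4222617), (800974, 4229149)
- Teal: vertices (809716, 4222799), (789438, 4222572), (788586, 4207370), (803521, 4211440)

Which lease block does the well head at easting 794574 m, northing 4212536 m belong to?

Teal

Cast a ray rightward from (794574, 4212536). For each polygon, the edges (by vertex number in listed order) whose endpoints lie on opposite sides of northing = 4212536, where each meets that height, and whether that is right or left of the point:
Magenta: no edge straddles that height → 0 crossings.
Olive: no edge straddles that height → 0 crossings.
Cyan: no edge straddles that height → 0 crossings.
Amber: no edge straddles that height → 0 crossings.
Teal: 2–3 at easting≈788875.5 (left), 4–1 at easting≈804118.7 (right) → 1 crossing.
Only Teal has an odd count, so the point is inside Teal.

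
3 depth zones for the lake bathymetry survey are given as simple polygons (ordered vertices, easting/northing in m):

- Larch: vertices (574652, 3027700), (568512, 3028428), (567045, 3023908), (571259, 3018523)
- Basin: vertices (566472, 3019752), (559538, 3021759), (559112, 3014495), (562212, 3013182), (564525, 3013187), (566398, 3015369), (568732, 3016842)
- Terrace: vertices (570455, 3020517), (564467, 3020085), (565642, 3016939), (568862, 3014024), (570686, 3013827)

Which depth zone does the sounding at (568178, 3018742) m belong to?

Cast a ray rightward from (568178, 3018742). For each polygon, the edges (by vertex number in listed order) whose endpoints lie on opposite sides of northing = 3018742, where each meets that height, and whether that is right or left of the point:
Larch: 3–4 at easting≈571087.6 (right), 4–1 at easting≈571340.0 (right) → 2 crossings.
Basin: 2–3 at easting≈559361.1 (left), 7–1 at easting≈567256.4 (left) → 0 crossings.
Terrace: 2–3 at easting≈564968.6 (left), 5–1 at easting≈570516.3 (right) → 1 crossing.
Only Terrace has an odd count, so the point is inside Terrace.

Terrace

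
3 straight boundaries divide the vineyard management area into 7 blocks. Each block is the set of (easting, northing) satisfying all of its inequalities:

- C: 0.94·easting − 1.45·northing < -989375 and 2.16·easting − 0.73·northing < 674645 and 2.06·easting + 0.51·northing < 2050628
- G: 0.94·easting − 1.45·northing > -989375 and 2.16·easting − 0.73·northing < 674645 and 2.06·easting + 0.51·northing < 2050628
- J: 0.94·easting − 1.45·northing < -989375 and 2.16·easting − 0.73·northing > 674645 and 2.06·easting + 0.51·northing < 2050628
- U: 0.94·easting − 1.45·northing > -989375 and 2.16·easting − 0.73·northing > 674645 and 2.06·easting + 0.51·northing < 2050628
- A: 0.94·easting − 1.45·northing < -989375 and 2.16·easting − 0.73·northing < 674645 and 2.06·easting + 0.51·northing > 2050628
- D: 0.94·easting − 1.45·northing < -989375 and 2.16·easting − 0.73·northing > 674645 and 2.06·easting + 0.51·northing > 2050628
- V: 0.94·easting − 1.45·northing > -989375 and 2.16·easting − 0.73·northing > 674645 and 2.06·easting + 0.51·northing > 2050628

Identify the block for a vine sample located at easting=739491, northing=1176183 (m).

0.94·739491 − 1.45·1176183 = -1010343.810, which is < -989375
2.16·739491 − 0.73·1176183 = 738686.970, which is > 674645
2.06·739491 + 0.51·1176183 = 2123204.790, which is > 2050628
This sign pattern matches D.

D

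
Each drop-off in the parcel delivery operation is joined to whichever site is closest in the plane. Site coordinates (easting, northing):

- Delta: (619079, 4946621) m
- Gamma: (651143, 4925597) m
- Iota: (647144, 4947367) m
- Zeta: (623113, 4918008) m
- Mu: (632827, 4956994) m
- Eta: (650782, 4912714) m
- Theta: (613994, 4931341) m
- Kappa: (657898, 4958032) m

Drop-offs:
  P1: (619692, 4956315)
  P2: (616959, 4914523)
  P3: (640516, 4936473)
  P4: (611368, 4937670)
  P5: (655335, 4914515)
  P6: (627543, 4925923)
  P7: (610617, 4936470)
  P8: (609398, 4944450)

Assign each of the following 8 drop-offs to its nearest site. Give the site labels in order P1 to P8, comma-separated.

P1 → Delta (d²=94349405.00)
P2 → Zeta (d²=50016941.00)
P3 → Iota (d²=162609620.00)
P4 → Theta (d²=46952117.00)
P5 → Eta (d²=23973410.00)
P6 → Zeta (d²=82272125.00)
P7 → Theta (d²=37710770.00)
P8 → Delta (d²=98435002.00)

Delta, Zeta, Iota, Theta, Eta, Zeta, Theta, Delta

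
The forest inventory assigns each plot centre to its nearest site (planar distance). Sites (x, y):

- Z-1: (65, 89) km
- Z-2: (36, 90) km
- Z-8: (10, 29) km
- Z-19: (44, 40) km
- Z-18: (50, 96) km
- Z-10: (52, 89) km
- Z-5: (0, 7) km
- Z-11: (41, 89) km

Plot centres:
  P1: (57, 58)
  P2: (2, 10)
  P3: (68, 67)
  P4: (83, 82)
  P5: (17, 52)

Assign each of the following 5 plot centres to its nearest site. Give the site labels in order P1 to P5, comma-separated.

Z-19, Z-5, Z-1, Z-1, Z-8

P1 → Z-19 (d²=493.00)
P2 → Z-5 (d²=13.00)
P3 → Z-1 (d²=493.00)
P4 → Z-1 (d²=373.00)
P5 → Z-8 (d²=578.00)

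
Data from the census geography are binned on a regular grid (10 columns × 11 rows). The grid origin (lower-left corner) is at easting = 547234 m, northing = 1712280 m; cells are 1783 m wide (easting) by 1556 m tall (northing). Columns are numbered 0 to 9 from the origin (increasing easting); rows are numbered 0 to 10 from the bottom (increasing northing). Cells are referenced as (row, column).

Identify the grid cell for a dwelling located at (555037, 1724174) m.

Column index: ⌊(555037 − 547234) / 1783⌋ = ⌊4.376⌋ = 4
Row offset from origin: ⌊(1724174 − 1712280) / 1556⌋ = ⌊7.644⌋ = 7 → row 7

(7, 4)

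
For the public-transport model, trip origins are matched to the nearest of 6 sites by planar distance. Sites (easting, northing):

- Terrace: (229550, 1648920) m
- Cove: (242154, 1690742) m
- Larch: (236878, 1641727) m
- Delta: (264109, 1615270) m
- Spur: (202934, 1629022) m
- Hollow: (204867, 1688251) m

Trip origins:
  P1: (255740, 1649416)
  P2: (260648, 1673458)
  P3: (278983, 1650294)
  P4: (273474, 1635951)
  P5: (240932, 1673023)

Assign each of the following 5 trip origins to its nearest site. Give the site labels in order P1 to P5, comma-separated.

Larch, Cove, Delta, Delta, Cove

P1 → Larch (d²=414895765.00)
P2 → Cove (d²=640764692.00)
P3 → Delta (d²=1447916452.00)
P4 → Delta (d²=515406986.00)
P5 → Cove (d²=315456245.00)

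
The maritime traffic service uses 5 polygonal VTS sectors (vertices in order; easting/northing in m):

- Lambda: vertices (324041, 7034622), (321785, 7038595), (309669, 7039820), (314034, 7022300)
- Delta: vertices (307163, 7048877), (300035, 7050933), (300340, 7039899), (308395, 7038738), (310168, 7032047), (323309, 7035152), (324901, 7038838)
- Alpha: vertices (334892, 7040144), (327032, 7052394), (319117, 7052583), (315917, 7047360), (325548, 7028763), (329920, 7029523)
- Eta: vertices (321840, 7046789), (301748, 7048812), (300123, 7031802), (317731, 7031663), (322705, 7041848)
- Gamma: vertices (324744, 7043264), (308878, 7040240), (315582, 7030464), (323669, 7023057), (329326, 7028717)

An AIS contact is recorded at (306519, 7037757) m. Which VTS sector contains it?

Cast a ray rightward from (306519, 7037757). For each polygon, the edges (by vertex number in listed order) whose endpoints lie on opposite sides of northing = 7037757, where each meets that height, and whether that is right or left of the point:
Lambda: 1–2 at easting≈322260.8 (right), 3–4 at easting≈310183.0 (right) → 2 crossings.
Delta: 4–5 at easting≈308654.9 (right), 6–7 at easting≈324434.1 (right) → 2 crossings.
Alpha: 4–5 at easting≈320890.2 (right), 6–1 at easting≈333774.6 (right) → 2 crossings.
Eta: 2–3 at easting≈300691.9 (left), 4–5 at easting≈320707.1 (right) → 1 crossing.
Gamma: 2–3 at easting≈310580.7 (right), 5–1 at easting≈326478.6 (right) → 2 crossings.
Only Eta has an odd count, so the point is inside Eta.

Eta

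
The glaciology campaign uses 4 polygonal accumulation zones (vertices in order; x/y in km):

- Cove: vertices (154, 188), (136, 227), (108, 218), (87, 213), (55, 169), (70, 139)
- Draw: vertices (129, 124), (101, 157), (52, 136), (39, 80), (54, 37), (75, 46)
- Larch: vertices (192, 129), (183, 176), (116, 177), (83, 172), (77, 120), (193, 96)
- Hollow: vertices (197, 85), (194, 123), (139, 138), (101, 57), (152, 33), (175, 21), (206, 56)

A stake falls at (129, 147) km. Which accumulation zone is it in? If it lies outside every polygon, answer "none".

Cast a ray rightward from (129, 147). For each polygon, the edges (by vertex number in listed order) whose endpoints lie on opposite sides of y = 147, where each meets that height, and whether that is right or left of the point:
Cove: 5–6 at x≈66.0 (left), 6–1 at x≈83.7 (left) → 0 crossings.
Draw: 1–2 at x≈109.5 (left), 2–3 at x≈77.7 (left) → 0 crossings.
Larch: 1–2 at x≈188.6 (right), 4–5 at x≈80.1 (left) → 1 crossing.
Hollow: no edge straddles that height → 0 crossings.
Only Larch has an odd count, so the point is inside Larch.

Larch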